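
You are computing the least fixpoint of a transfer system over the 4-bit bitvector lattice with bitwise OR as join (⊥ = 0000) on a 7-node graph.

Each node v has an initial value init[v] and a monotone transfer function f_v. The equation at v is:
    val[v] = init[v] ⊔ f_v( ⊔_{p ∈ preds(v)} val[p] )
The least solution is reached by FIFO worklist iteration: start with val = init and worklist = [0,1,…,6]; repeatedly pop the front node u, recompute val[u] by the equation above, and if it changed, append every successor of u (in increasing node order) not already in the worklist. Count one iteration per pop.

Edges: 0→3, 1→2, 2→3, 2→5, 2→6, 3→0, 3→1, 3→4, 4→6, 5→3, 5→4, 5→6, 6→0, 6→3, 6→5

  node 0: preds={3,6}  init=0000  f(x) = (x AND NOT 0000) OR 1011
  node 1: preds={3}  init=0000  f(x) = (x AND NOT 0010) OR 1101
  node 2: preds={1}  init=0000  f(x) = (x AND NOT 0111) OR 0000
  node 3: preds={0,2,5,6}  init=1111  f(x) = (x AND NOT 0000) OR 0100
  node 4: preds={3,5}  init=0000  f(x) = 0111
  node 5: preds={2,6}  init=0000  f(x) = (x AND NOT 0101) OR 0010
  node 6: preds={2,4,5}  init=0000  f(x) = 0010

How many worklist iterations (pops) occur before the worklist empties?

Iteration log — 11 steps:
  step 1. node 0  ⊔preds=1111  new=1111  old=0000  +wl: 
  step 2. node 1  ⊔preds=1111  new=1101  old=0000  +wl: 
  step 3. node 2  ⊔preds=1101  new=1000  old=0000  +wl: 
  step 4. node 3  ⊔preds=1111  new=1111  stable
  step 5. node 4  ⊔preds=1111  new=0111  old=0000  +wl: 
  step 6. node 5  ⊔preds=1000  new=1010  old=0000  +wl: 3,4
  step 7. node 6  ⊔preds=1111  new=0010  old=0000  +wl: 0,5
  step 8. node 3  ⊔preds=1111  new=1111  stable
  step 9. node 4  ⊔preds=1111  new=0111  stable
  step 10. node 0  ⊔preds=1111  new=1111  stable
  step 11. node 5  ⊔preds=1010  new=1010  stable

Least fixpoint reached:
  node 0: 1111
  node 1: 1101
  node 2: 1000
  node 3: 1111
  node 4: 0111
  node 5: 1010
  node 6: 0010

11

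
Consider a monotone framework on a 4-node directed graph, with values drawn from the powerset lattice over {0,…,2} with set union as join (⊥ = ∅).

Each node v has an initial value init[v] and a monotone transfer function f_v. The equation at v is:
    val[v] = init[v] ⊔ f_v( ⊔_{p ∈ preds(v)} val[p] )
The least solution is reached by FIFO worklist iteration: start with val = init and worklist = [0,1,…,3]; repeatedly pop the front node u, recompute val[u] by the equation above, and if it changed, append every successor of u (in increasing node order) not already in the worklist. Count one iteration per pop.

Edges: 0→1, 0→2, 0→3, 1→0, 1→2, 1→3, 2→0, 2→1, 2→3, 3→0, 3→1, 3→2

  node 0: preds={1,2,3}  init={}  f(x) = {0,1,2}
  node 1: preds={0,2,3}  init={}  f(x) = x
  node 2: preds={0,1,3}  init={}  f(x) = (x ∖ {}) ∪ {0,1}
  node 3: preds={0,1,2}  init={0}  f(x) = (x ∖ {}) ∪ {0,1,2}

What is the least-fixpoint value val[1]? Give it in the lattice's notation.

{0,1,2}

Worklist (7 pops):
  #1 pop 0: in={0} → {0,1,2} (was {}); enqueue []
  #2 pop 1: in={0,1,2} → {0,1,2} (was {}); enqueue [0]
  #3 pop 2: in={0,1,2} → {0,1,2} (was {}); enqueue [1]
  #4 pop 3: in={0,1,2} → {0,1,2} (was {0}); enqueue [2]
  #5 pop 0: in={0,1,2} → {0,1,2} (no change)
  #6 pop 1: in={0,1,2} → {0,1,2} (no change)
  #7 pop 2: in={0,1,2} → {0,1,2} (no change)

Fixpoint:
  val[0] = {0,1,2}
  val[1] = {0,1,2}
  val[2] = {0,1,2}
  val[3] = {0,1,2}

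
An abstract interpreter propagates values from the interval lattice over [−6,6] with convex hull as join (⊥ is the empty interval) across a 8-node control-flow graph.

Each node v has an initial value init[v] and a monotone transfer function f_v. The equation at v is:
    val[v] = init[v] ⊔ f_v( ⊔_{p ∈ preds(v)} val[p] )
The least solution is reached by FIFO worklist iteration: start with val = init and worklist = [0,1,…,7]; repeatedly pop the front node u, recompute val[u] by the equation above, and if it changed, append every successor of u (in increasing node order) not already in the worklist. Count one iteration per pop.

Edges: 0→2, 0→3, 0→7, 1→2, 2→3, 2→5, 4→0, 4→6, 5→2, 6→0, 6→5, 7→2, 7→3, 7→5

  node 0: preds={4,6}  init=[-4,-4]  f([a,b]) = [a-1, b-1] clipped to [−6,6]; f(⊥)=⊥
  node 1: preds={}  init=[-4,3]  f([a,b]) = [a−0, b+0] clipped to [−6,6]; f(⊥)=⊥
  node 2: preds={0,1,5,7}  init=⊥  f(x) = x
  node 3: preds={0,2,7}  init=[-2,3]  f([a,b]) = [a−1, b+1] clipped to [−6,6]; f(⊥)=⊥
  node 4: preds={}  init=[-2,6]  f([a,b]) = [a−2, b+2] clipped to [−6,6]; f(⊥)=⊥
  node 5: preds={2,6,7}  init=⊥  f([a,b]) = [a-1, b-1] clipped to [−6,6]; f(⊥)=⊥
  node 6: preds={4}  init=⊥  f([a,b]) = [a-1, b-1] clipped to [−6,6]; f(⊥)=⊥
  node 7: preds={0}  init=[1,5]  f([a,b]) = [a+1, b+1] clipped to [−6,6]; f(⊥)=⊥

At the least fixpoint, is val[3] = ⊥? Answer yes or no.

no

Trace (15 dequeues):
  [1] u=0 | in [-2,6] | out [-4,5] | prev [-4,-4] | push {}
  [2] u=1 | in ⊥ | out [-4,3] | ==
  [3] u=2 | in [-4,5] | out [-4,5] | prev ⊥ | push {}
  [4] u=3 | in [-4,5] | out [-5,6] | prev [-2,3] | push {}
  [5] u=4 | in ⊥ | out [-2,6] | ==
  [6] u=5 | in [-4,5] | out [-5,4] | prev ⊥ | push {2}
  [7] u=6 | in [-2,6] | out [-3,5] | prev ⊥ | push {0,5}
  [8] u=7 | in [-4,5] | out [-3,6] | prev [1,5] | push {3}
  [9] u=2 | in [-5,6] | out [-5,6] | prev [-4,5] | push {}
  [10] u=0 | in [-3,6] | out [-4,5] | ==
  [11] u=5 | in [-5,6] | out [-6,5] | prev [-5,4] | push {2}
  [12] u=3 | in [-5,6] | out [-6,6] | prev [-5,6] | push {}
  [13] u=2 | in [-6,6] | out [-6,6] | prev [-5,6] | push {3,5}
  [14] u=3 | in [-6,6] | out [-6,6] | ==
  [15] u=5 | in [-6,6] | out [-6,5] | ==

Converged values:
  [0] [-4,5]
  [1] [-4,3]
  [2] [-6,6]
  [3] [-6,6]
  [4] [-2,6]
  [5] [-6,5]
  [6] [-3,5]
  [7] [-3,6]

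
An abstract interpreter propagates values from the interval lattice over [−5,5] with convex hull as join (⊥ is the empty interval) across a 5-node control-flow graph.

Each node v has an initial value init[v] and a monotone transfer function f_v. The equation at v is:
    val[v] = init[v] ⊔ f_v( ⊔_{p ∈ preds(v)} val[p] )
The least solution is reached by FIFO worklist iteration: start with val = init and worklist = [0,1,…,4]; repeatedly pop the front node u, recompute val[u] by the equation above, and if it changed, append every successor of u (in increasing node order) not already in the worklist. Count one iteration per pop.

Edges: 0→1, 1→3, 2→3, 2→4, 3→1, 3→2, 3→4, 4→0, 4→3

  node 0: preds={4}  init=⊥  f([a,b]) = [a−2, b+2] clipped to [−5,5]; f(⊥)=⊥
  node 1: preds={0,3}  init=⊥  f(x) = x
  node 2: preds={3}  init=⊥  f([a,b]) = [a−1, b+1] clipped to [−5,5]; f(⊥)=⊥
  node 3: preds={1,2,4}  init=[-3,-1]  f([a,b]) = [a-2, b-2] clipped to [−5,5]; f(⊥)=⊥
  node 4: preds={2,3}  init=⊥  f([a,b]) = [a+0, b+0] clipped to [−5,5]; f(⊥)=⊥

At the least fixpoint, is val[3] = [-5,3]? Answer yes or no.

Trace (38 dequeues):
  [1] u=0 | in ⊥ | out ⊥ | ==
  [2] u=1 | in [-3,-1] | out [-3,-1] | prev ⊥ | push {}
  [3] u=2 | in [-3,-1] | out [-4,0] | prev ⊥ | push {}
  [4] u=3 | in [-4,0] | out [-5,-1] | prev [-3,-1] | push {1,2}
  [5] u=4 | in [-5,0] | out [-5,0] | prev ⊥ | push {0,3}
  [6] u=1 | in [-5,-1] | out [-5,-1] | prev [-3,-1] | push {}
  [7] u=2 | in [-5,-1] | out [-5,0] | prev [-4,0] | push {4}
  [8] u=0 | in [-5,0] | out [-5,2] | prev ⊥ | push {1}
  [9] u=3 | in [-5,0] | out [-5,-1] | ==
  [10] u=4 | in [-5,0] | out [-5,0] | ==
  [11] u=1 | in [-5,2] | out [-5,2] | prev [-5,-1] | push {3}
  [12] u=3 | in [-5,2] | out [-5,0] | prev [-5,-1] | push {1,2,4}
  [13] u=1 | in [-5,2] | out [-5,2] | ==
  [14] u=2 | in [-5,0] | out [-5,1] | prev [-5,0] | push {3}
  [15] u=4 | in [-5,1] | out [-5,1] | prev [-5,0] | push {0}
  [16] u=3 | in [-5,2] | out [-5,0] | ==
  [17] u=0 | in [-5,1] | out [-5,3] | prev [-5,2] | push {1}
  [18] u=1 | in [-5,3] | out [-5,3] | prev [-5,2] | push {3}
  [19] u=3 | in [-5,3] | out [-5,1] | prev [-5,0] | push {1,2,4}
  [20] u=1 | in [-5,3] | out [-5,3] | ==
  [21] u=2 | in [-5,1] | out [-5,2] | prev [-5,1] | push {3}
  [22] u=4 | in [-5,2] | out [-5,2] | prev [-5,1] | push {0}
  [23] u=3 | in [-5,3] | out [-5,1] | ==
  [24] u=0 | in [-5,2] | out [-5,4] | prev [-5,3] | push {1}
  [25] u=1 | in [-5,4] | out [-5,4] | prev [-5,3] | push {3}
  [26] u=3 | in [-5,4] | out [-5,2] | prev [-5,1] | push {1,2,4}
  [27] u=1 | in [-5,4] | out [-5,4] | ==
  [28] u=2 | in [-5,2] | out [-5,3] | prev [-5,2] | push {3}
  [29] u=4 | in [-5,3] | out [-5,3] | prev [-5,2] | push {0}
  [30] u=3 | in [-5,4] | out [-5,2] | ==
  [31] u=0 | in [-5,3] | out [-5,5] | prev [-5,4] | push {1}
  [32] u=1 | in [-5,5] | out [-5,5] | prev [-5,4] | push {3}
  [33] u=3 | in [-5,5] | out [-5,3] | prev [-5,2] | push {1,2,4}
  [34] u=1 | in [-5,5] | out [-5,5] | ==
  [35] u=2 | in [-5,3] | out [-5,4] | prev [-5,3] | push {3}
  [36] u=4 | in [-5,4] | out [-5,4] | prev [-5,3] | push {0}
  [37] u=3 | in [-5,5] | out [-5,3] | ==
  [38] u=0 | in [-5,4] | out [-5,5] | ==

Converged values:
  [0] [-5,5]
  [1] [-5,5]
  [2] [-5,4]
  [3] [-5,3]
  [4] [-5,4]

yes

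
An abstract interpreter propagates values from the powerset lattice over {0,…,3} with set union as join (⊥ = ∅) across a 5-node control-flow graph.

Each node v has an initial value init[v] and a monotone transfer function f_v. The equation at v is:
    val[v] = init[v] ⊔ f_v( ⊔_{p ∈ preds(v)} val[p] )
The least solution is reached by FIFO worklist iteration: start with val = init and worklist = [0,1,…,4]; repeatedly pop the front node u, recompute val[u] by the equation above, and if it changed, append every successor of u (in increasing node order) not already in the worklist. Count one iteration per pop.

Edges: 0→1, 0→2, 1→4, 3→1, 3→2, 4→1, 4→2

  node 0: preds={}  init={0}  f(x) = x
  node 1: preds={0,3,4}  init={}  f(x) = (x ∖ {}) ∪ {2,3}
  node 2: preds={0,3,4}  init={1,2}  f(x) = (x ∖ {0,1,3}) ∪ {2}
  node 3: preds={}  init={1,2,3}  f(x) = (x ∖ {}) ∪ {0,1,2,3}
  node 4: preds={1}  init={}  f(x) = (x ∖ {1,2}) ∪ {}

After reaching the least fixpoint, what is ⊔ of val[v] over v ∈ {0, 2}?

Worklist (7 pops):
  #1 pop 0: in={} → {0} (no change)
  #2 pop 1: in={0,1,2,3} → {0,1,2,3} (was {}); enqueue []
  #3 pop 2: in={0,1,2,3} → {1,2} (no change)
  #4 pop 3: in={} → {0,1,2,3} (was {1,2,3}); enqueue [1,2]
  #5 pop 4: in={0,1,2,3} → {0,3} (was {}); enqueue []
  #6 pop 1: in={0,1,2,3} → {0,1,2,3} (no change)
  #7 pop 2: in={0,1,2,3} → {1,2} (no change)

Fixpoint:
  val[0] = {0}
  val[1] = {0,1,2,3}
  val[2] = {1,2}
  val[3] = {0,1,2,3}
  val[4] = {0,3}

{0,1,2}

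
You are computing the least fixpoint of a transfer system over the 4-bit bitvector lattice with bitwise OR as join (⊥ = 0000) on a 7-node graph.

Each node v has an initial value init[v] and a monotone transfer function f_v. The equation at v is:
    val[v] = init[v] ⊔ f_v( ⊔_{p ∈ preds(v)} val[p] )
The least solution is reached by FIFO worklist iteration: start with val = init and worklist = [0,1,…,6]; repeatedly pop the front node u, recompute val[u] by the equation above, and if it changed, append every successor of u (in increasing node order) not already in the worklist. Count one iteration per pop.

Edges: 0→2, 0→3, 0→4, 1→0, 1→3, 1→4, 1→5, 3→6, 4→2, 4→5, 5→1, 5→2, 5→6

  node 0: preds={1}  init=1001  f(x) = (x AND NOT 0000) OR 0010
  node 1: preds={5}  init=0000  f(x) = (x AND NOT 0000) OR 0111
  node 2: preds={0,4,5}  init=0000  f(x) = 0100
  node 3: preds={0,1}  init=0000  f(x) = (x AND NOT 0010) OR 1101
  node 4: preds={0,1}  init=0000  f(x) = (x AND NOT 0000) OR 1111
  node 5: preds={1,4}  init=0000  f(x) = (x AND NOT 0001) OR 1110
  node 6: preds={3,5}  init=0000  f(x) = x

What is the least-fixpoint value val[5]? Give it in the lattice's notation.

Trace (14 dequeues):
  [1] u=0 | in 0000 | out 1011 | prev 1001 | push {}
  [2] u=1 | in 0000 | out 0111 | prev 0000 | push {0}
  [3] u=2 | in 1011 | out 0100 | prev 0000 | push {}
  [4] u=3 | in 1111 | out 1101 | prev 0000 | push {}
  [5] u=4 | in 1111 | out 1111 | prev 0000 | push {2}
  [6] u=5 | in 1111 | out 1110 | prev 0000 | push {1}
  [7] u=6 | in 1111 | out 1111 | prev 0000 | push {}
  [8] u=0 | in 0111 | out 1111 | prev 1011 | push {3,4}
  [9] u=2 | in 1111 | out 0100 | ==
  [10] u=1 | in 1110 | out 1111 | prev 0111 | push {0,5}
  [11] u=3 | in 1111 | out 1101 | ==
  [12] u=4 | in 1111 | out 1111 | ==
  [13] u=0 | in 1111 | out 1111 | ==
  [14] u=5 | in 1111 | out 1110 | ==

Converged values:
  [0] 1111
  [1] 1111
  [2] 0100
  [3] 1101
  [4] 1111
  [5] 1110
  [6] 1111

1110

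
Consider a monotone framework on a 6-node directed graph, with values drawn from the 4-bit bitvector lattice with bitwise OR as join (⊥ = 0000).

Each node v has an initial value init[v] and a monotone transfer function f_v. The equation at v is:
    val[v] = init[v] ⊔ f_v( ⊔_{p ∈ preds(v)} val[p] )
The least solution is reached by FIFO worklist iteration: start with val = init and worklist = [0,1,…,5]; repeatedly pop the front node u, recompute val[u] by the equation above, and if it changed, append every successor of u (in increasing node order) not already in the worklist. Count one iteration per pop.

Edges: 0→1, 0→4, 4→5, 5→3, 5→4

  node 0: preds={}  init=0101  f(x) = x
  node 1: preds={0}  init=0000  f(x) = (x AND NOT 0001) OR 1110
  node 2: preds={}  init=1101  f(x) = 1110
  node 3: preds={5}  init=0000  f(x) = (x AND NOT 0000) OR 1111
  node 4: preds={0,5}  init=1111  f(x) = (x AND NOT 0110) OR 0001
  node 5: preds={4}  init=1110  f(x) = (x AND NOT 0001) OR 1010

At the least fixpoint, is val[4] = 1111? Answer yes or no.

yes

Trace (6 dequeues):
  [1] u=0 | in 0000 | out 0101 | ==
  [2] u=1 | in 0101 | out 1110 | prev 0000 | push {}
  [3] u=2 | in 0000 | out 1111 | prev 1101 | push {}
  [4] u=3 | in 1110 | out 1111 | prev 0000 | push {}
  [5] u=4 | in 1111 | out 1111 | ==
  [6] u=5 | in 1111 | out 1110 | ==

Converged values:
  [0] 0101
  [1] 1110
  [2] 1111
  [3] 1111
  [4] 1111
  [5] 1110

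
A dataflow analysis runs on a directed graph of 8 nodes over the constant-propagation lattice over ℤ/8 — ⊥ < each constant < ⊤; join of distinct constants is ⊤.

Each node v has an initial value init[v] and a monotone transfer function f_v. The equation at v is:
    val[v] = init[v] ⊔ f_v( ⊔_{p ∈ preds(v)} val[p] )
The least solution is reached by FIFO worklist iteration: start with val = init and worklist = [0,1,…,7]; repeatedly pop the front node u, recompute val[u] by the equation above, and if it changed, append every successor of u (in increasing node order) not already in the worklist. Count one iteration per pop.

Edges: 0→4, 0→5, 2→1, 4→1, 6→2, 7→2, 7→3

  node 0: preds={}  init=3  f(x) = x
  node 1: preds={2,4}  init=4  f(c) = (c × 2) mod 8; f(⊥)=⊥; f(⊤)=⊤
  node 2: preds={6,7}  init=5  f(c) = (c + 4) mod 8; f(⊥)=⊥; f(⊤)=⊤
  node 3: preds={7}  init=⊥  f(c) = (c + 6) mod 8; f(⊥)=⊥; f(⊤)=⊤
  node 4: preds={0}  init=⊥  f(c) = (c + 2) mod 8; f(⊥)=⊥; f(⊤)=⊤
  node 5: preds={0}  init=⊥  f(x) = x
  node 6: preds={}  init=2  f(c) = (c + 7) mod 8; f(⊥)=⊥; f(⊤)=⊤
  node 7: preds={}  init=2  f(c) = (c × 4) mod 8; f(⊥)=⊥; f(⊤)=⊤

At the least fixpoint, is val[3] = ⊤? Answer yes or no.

Trace (9 dequeues):
  [1] u=0 | in ⊥ | out 3 | ==
  [2] u=1 | in 5 | out ⊤ | prev 4 | push {}
  [3] u=2 | in 2 | out ⊤ | prev 5 | push {1}
  [4] u=3 | in 2 | out 0 | prev ⊥ | push {}
  [5] u=4 | in 3 | out 5 | prev ⊥ | push {}
  [6] u=5 | in 3 | out 3 | prev ⊥ | push {}
  [7] u=6 | in ⊥ | out 2 | ==
  [8] u=7 | in ⊥ | out 2 | ==
  [9] u=1 | in ⊤ | out ⊤ | ==

Converged values:
  [0] 3
  [1] ⊤
  [2] ⊤
  [3] 0
  [4] 5
  [5] 3
  [6] 2
  [7] 2

no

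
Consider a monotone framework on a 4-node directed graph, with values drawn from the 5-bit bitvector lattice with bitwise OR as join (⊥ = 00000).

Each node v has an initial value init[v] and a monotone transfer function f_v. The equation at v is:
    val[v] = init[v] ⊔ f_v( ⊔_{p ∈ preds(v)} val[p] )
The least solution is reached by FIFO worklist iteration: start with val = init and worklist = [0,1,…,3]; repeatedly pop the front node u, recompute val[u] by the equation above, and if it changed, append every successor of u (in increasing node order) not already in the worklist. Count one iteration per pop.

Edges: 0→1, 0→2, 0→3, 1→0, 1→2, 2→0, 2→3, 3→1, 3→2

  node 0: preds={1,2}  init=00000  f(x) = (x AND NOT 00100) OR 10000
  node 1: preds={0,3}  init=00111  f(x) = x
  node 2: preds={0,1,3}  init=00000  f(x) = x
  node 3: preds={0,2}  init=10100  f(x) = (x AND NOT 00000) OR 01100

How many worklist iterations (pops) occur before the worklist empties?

Iteration log — 11 steps:
  step 1. node 0  ⊔preds=00111  new=10011  old=00000  +wl: 
  step 2. node 1  ⊔preds=10111  new=10111  old=00111  +wl: 0
  step 3. node 2  ⊔preds=10111  new=10111  old=00000  +wl: 
  step 4. node 3  ⊔preds=10111  new=11111  old=10100  +wl: 1,2
  step 5. node 0  ⊔preds=10111  new=10011  stable
  step 6. node 1  ⊔preds=11111  new=11111  old=10111  +wl: 0
  step 7. node 2  ⊔preds=11111  new=11111  old=10111  +wl: 3
  step 8. node 0  ⊔preds=11111  new=11011  old=10011  +wl: 1,2
  step 9. node 3  ⊔preds=11111  new=11111  stable
  step 10. node 1  ⊔preds=11111  new=11111  stable
  step 11. node 2  ⊔preds=11111  new=11111  stable

Least fixpoint reached:
  node 0: 11011
  node 1: 11111
  node 2: 11111
  node 3: 11111

11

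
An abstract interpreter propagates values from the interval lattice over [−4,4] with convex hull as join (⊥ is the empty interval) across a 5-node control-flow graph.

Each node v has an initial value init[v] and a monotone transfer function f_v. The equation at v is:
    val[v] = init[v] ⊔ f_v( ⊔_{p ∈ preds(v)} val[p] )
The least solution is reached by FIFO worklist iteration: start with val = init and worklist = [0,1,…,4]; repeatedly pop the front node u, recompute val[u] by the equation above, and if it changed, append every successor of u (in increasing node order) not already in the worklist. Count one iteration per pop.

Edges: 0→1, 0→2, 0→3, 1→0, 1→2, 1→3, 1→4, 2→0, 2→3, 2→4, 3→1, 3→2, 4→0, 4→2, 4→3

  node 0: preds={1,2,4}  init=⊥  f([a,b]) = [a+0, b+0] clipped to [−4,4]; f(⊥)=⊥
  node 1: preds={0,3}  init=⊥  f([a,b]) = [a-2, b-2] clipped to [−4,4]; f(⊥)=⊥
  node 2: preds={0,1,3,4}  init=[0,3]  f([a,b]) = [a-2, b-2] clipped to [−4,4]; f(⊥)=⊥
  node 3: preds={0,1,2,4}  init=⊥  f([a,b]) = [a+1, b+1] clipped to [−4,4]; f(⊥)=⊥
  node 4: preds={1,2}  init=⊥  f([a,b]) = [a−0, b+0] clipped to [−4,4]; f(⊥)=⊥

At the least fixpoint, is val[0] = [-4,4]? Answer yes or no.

Trace (11 dequeues):
  [1] u=0 | in [0,3] | out [0,3] | prev ⊥ | push {}
  [2] u=1 | in [0,3] | out [-2,1] | prev ⊥ | push {0}
  [3] u=2 | in [-2,3] | out [-4,3] | prev [0,3] | push {}
  [4] u=3 | in [-4,3] | out [-3,4] | prev ⊥ | push {1,2}
  [5] u=4 | in [-4,3] | out [-4,3] | prev ⊥ | push {3}
  [6] u=0 | in [-4,3] | out [-4,3] | prev [0,3] | push {}
  [7] u=1 | in [-4,4] | out [-4,2] | prev [-2,1] | push {0,4}
  [8] u=2 | in [-4,4] | out [-4,3] | ==
  [9] u=3 | in [-4,3] | out [-3,4] | ==
  [10] u=0 | in [-4,3] | out [-4,3] | ==
  [11] u=4 | in [-4,3] | out [-4,3] | ==

Converged values:
  [0] [-4,3]
  [1] [-4,2]
  [2] [-4,3]
  [3] [-3,4]
  [4] [-4,3]

no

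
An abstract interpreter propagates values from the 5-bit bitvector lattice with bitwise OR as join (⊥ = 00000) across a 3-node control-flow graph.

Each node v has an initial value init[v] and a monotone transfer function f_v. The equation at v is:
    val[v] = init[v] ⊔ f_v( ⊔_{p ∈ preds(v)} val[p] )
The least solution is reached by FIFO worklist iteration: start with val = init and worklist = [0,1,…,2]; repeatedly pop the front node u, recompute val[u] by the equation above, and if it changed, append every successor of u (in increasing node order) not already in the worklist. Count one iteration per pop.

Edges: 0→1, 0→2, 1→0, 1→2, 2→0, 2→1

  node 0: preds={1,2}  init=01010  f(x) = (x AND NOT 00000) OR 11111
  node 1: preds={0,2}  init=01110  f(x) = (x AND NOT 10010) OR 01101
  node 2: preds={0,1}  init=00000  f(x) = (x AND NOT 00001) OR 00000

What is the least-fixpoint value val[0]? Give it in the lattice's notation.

Trace (5 dequeues):
  [1] u=0 | in 01110 | out 11111 | prev 01010 | push {}
  [2] u=1 | in 11111 | out 01111 | prev 01110 | push {0}
  [3] u=2 | in 11111 | out 11110 | prev 00000 | push {1}
  [4] u=0 | in 11111 | out 11111 | ==
  [5] u=1 | in 11111 | out 01111 | ==

Converged values:
  [0] 11111
  [1] 01111
  [2] 11110

11111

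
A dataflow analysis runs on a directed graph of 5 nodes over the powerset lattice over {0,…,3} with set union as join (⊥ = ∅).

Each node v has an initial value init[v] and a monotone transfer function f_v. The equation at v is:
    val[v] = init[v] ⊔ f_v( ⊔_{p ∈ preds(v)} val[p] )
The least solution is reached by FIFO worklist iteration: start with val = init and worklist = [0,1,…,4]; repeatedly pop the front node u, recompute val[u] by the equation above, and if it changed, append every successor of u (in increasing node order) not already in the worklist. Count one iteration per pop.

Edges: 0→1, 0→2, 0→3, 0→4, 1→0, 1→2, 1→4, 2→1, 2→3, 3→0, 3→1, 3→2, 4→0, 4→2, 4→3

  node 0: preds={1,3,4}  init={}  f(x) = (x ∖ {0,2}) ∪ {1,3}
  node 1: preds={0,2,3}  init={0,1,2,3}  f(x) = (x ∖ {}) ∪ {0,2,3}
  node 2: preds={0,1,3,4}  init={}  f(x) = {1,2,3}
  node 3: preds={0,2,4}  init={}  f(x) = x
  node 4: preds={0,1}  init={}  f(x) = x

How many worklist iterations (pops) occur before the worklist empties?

Worklist (12 pops):
  #1 pop 0: in={0,1,2,3} → {1,3} (was {}); enqueue []
  #2 pop 1: in={1,3} → {0,1,2,3} (no change)
  #3 pop 2: in={0,1,2,3} → {1,2,3} (was {}); enqueue [1]
  #4 pop 3: in={1,2,3} → {1,2,3} (was {}); enqueue [0,2]
  #5 pop 4: in={0,1,2,3} → {0,1,2,3} (was {}); enqueue [3]
  #6 pop 1: in={1,2,3} → {0,1,2,3} (no change)
  #7 pop 0: in={0,1,2,3} → {1,3} (no change)
  #8 pop 2: in={0,1,2,3} → {1,2,3} (no change)
  #9 pop 3: in={0,1,2,3} → {0,1,2,3} (was {1,2,3}); enqueue [0,1,2]
  #10 pop 0: in={0,1,2,3} → {1,3} (no change)
  #11 pop 1: in={0,1,2,3} → {0,1,2,3} (no change)
  #12 pop 2: in={0,1,2,3} → {1,2,3} (no change)

Fixpoint:
  val[0] = {1,3}
  val[1] = {0,1,2,3}
  val[2] = {1,2,3}
  val[3] = {0,1,2,3}
  val[4] = {0,1,2,3}

12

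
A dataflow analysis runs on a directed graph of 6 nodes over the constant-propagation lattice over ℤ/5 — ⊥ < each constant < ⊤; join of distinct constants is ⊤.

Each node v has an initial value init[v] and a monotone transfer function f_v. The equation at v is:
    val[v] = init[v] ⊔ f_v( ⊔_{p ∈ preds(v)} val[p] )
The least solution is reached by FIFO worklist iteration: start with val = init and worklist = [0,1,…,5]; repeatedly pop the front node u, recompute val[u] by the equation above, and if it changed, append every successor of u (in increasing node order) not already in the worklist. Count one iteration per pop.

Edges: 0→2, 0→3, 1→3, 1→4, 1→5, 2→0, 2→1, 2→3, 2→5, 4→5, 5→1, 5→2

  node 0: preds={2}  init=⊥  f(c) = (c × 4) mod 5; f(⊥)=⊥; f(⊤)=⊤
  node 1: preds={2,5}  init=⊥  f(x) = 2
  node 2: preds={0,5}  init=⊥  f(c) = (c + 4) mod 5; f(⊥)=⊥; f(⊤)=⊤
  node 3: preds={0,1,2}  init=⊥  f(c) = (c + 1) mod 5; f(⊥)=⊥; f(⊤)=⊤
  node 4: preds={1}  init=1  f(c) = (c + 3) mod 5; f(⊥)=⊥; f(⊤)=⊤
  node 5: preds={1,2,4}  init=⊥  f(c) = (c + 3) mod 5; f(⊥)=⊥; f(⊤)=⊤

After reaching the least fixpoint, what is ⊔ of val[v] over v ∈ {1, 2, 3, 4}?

⊤

Worklist (13 pops):
  #1 pop 0: in=⊥ → ⊥ (no change)
  #2 pop 1: in=⊥ → 2 (was ⊥); enqueue []
  #3 pop 2: in=⊥ → ⊥ (no change)
  #4 pop 3: in=2 → 3 (was ⊥); enqueue []
  #5 pop 4: in=2 → ⊤ (was 1); enqueue []
  #6 pop 5: in=⊤ → ⊤ (was ⊥); enqueue [1,2]
  #7 pop 1: in=⊤ → 2 (no change)
  #8 pop 2: in=⊤ → ⊤ (was ⊥); enqueue [0,1,3,5]
  #9 pop 0: in=⊤ → ⊤ (was ⊥); enqueue [2]
  #10 pop 1: in=⊤ → 2 (no change)
  #11 pop 3: in=⊤ → ⊤ (was 3); enqueue []
  #12 pop 5: in=⊤ → ⊤ (no change)
  #13 pop 2: in=⊤ → ⊤ (no change)

Fixpoint:
  val[0] = ⊤
  val[1] = 2
  val[2] = ⊤
  val[3] = ⊤
  val[4] = ⊤
  val[5] = ⊤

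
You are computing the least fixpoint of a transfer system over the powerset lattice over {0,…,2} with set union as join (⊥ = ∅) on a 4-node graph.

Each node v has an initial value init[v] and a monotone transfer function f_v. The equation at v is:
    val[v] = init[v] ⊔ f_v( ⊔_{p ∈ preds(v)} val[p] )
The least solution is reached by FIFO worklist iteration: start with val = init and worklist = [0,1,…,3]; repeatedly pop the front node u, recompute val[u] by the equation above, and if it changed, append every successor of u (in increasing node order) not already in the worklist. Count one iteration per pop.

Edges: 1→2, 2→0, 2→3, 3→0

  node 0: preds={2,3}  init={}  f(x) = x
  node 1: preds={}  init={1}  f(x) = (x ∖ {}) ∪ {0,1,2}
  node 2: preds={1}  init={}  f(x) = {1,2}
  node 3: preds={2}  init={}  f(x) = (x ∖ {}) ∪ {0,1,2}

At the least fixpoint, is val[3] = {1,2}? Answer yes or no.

no

Worklist (5 pops):
  #1 pop 0: in={} → {} (no change)
  #2 pop 1: in={} → {0,1,2} (was {1}); enqueue []
  #3 pop 2: in={0,1,2} → {1,2} (was {}); enqueue [0]
  #4 pop 3: in={1,2} → {0,1,2} (was {}); enqueue []
  #5 pop 0: in={0,1,2} → {0,1,2} (was {}); enqueue []

Fixpoint:
  val[0] = {0,1,2}
  val[1] = {0,1,2}
  val[2] = {1,2}
  val[3] = {0,1,2}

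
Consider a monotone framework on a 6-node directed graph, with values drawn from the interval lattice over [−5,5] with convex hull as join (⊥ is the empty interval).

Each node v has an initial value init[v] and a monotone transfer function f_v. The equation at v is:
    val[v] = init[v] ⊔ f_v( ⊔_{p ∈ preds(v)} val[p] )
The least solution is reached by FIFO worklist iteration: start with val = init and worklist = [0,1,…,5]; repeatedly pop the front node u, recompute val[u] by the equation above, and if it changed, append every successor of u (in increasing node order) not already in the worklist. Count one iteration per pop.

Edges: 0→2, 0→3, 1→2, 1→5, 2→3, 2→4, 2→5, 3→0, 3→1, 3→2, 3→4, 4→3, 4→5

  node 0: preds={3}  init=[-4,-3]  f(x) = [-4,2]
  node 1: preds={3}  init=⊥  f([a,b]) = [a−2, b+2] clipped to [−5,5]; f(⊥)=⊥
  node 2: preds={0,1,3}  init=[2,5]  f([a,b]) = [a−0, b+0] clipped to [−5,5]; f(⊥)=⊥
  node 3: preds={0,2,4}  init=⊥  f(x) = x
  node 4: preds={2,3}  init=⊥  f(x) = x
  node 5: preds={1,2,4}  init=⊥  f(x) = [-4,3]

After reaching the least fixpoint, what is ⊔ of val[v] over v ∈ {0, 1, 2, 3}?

[-5,5]

Worklist (17 pops):
  #1 pop 0: in=⊥ → [-4,2] (was [-4,-3]); enqueue []
  #2 pop 1: in=⊥ → ⊥ (no change)
  #3 pop 2: in=[-4,2] → [-4,5] (was [2,5]); enqueue []
  #4 pop 3: in=[-4,5] → [-4,5] (was ⊥); enqueue [0,1,2]
  #5 pop 4: in=[-4,5] → [-4,5] (was ⊥); enqueue [3]
  #6 pop 5: in=[-4,5] → [-4,3] (was ⊥); enqueue []
  #7 pop 0: in=[-4,5] → [-4,2] (no change)
  #8 pop 1: in=[-4,5] → [-5,5] (was ⊥); enqueue [5]
  #9 pop 2: in=[-5,5] → [-5,5] (was [-4,5]); enqueue [4]
  #10 pop 3: in=[-5,5] → [-5,5] (was [-4,5]); enqueue [0,1,2]
  #11 pop 5: in=[-5,5] → [-4,3] (no change)
  #12 pop 4: in=[-5,5] → [-5,5] (was [-4,5]); enqueue [3,5]
  #13 pop 0: in=[-5,5] → [-4,2] (no change)
  #14 pop 1: in=[-5,5] → [-5,5] (no change)
  #15 pop 2: in=[-5,5] → [-5,5] (no change)
  #16 pop 3: in=[-5,5] → [-5,5] (no change)
  #17 pop 5: in=[-5,5] → [-4,3] (no change)

Fixpoint:
  val[0] = [-4,2]
  val[1] = [-5,5]
  val[2] = [-5,5]
  val[3] = [-5,5]
  val[4] = [-5,5]
  val[5] = [-4,3]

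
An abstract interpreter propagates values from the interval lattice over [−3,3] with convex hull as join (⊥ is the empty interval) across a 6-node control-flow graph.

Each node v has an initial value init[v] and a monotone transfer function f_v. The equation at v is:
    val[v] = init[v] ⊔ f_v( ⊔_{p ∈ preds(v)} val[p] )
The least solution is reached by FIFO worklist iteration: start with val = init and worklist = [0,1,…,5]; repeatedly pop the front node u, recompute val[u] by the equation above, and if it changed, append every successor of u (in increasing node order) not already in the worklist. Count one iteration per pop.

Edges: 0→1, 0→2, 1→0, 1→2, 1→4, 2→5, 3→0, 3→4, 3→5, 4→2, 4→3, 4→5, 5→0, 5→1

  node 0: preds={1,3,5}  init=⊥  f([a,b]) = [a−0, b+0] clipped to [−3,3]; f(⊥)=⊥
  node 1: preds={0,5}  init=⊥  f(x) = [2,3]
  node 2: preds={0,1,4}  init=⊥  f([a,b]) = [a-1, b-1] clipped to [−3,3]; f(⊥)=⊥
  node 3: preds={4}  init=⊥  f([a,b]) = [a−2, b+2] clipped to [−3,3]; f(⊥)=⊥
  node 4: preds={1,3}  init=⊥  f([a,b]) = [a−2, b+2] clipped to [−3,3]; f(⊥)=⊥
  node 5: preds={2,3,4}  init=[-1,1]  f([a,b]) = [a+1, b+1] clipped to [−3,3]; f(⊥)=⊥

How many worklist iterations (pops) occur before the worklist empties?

Worklist (21 pops):
  #1 pop 0: in=[-1,1] → [-1,1] (was ⊥); enqueue []
  #2 pop 1: in=[-1,1] → [2,3] (was ⊥); enqueue [0]
  #3 pop 2: in=[-1,3] → [-2,2] (was ⊥); enqueue []
  #4 pop 3: in=⊥ → ⊥ (no change)
  #5 pop 4: in=[2,3] → [0,3] (was ⊥); enqueue [2,3]
  #6 pop 5: in=[-2,3] → [-1,3] (was [-1,1]); enqueue [1]
  #7 pop 0: in=[-1,3] → [-1,3] (was [-1,1]); enqueue []
  #8 pop 2: in=[-1,3] → [-2,2] (no change)
  #9 pop 3: in=[0,3] → [-2,3] (was ⊥); enqueue [0,4,5]
  #10 pop 1: in=[-1,3] → [2,3] (no change)
  #11 pop 0: in=[-2,3] → [-2,3] (was [-1,3]); enqueue [1,2]
  #12 pop 4: in=[-2,3] → [-3,3] (was [0,3]); enqueue [3]
  #13 pop 5: in=[-3,3] → [-2,3] (was [-1,3]); enqueue [0]
  #14 pop 1: in=[-2,3] → [2,3] (no change)
  #15 pop 2: in=[-3,3] → [-3,2] (was [-2,2]); enqueue [5]
  #16 pop 3: in=[-3,3] → [-3,3] (was [-2,3]); enqueue [4]
  #17 pop 0: in=[-3,3] → [-3,3] (was [-2,3]); enqueue [1,2]
  #18 pop 5: in=[-3,3] → [-2,3] (no change)
  #19 pop 4: in=[-3,3] → [-3,3] (no change)
  #20 pop 1: in=[-3,3] → [2,3] (no change)
  #21 pop 2: in=[-3,3] → [-3,2] (no change)

Fixpoint:
  val[0] = [-3,3]
  val[1] = [2,3]
  val[2] = [-3,2]
  val[3] = [-3,3]
  val[4] = [-3,3]
  val[5] = [-2,3]

21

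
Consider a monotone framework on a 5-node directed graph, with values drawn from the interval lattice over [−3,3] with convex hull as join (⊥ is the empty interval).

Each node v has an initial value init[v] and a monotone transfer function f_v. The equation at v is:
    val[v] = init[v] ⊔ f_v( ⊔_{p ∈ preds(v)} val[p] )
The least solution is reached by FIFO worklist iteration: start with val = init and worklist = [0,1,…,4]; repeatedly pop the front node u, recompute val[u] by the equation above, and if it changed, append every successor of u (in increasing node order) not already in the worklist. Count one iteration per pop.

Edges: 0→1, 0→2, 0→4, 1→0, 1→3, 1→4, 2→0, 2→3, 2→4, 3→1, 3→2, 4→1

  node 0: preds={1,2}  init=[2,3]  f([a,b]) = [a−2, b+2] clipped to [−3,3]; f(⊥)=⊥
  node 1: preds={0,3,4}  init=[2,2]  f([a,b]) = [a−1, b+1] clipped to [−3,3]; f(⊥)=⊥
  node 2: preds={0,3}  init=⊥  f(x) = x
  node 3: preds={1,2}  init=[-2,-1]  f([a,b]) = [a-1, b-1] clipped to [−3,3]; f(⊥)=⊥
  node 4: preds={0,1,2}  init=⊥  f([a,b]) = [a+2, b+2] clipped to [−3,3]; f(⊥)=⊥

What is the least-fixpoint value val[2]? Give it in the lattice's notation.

Trace (11 dequeues):
  [1] u=0 | in [2,2] | out [0,3] | prev [2,3] | push {}
  [2] u=1 | in [-2,3] | out [-3,3] | prev [2,2] | push {0}
  [3] u=2 | in [-2,3] | out [-2,3] | prev ⊥ | push {}
  [4] u=3 | in [-3,3] | out [-3,2] | prev [-2,-1] | push {1,2}
  [5] u=4 | in [-3,3] | out [-1,3] | prev ⊥ | push {}
  [6] u=0 | in [-3,3] | out [-3,3] | prev [0,3] | push {4}
  [7] u=1 | in [-3,3] | out [-3,3] | ==
  [8] u=2 | in [-3,3] | out [-3,3] | prev [-2,3] | push {0,3}
  [9] u=4 | in [-3,3] | out [-1,3] | ==
  [10] u=0 | in [-3,3] | out [-3,3] | ==
  [11] u=3 | in [-3,3] | out [-3,2] | ==

Converged values:
  [0] [-3,3]
  [1] [-3,3]
  [2] [-3,3]
  [3] [-3,2]
  [4] [-1,3]

[-3,3]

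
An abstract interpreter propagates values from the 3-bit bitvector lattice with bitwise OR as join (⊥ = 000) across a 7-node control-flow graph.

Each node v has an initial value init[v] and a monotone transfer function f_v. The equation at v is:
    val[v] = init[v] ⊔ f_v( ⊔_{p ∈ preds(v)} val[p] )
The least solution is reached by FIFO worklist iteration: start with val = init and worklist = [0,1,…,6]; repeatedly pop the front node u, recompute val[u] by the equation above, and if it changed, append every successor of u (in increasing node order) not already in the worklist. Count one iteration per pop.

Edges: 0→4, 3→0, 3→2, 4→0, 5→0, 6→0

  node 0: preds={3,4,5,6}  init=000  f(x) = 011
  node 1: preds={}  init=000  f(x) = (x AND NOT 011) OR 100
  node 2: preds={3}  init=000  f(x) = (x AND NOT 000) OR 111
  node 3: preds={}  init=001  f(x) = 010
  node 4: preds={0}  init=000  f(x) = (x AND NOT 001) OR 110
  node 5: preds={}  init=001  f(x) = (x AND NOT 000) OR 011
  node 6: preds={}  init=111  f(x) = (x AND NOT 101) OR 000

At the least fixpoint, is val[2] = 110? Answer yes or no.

no

Worklist (9 pops):
  #1 pop 0: in=111 → 011 (was 000); enqueue []
  #2 pop 1: in=000 → 100 (was 000); enqueue []
  #3 pop 2: in=001 → 111 (was 000); enqueue []
  #4 pop 3: in=000 → 011 (was 001); enqueue [0,2]
  #5 pop 4: in=011 → 110 (was 000); enqueue []
  #6 pop 5: in=000 → 011 (was 001); enqueue []
  #7 pop 6: in=000 → 111 (no change)
  #8 pop 0: in=111 → 011 (no change)
  #9 pop 2: in=011 → 111 (no change)

Fixpoint:
  val[0] = 011
  val[1] = 100
  val[2] = 111
  val[3] = 011
  val[4] = 110
  val[5] = 011
  val[6] = 111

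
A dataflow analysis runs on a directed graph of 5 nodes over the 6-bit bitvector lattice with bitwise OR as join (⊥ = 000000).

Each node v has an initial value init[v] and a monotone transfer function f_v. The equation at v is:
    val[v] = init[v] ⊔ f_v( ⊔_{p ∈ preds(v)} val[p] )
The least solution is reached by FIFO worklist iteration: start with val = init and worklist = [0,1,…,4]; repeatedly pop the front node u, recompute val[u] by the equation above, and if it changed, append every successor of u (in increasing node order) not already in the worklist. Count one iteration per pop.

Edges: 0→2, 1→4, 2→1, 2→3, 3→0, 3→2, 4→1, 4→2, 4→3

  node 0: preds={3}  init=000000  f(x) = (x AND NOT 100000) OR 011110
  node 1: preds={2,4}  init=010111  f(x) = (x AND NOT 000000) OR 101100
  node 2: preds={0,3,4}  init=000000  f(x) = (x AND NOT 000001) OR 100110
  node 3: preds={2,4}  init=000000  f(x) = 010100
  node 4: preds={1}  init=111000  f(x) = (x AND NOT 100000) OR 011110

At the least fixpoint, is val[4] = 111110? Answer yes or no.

no

Iteration log — 9 steps:
  step 1. node 0  ⊔preds=000000  new=011110  old=000000  +wl: 
  step 2. node 1  ⊔preds=111000  new=111111  old=010111  +wl: 
  step 3. node 2  ⊔preds=111110  new=111110  old=000000  +wl: 1
  step 4. node 3  ⊔preds=111110  new=010100  old=000000  +wl: 0,2
  step 5. node 4  ⊔preds=111111  new=111111  old=111000  +wl: 3
  step 6. node 1  ⊔preds=111111  new=111111  stable
  step 7. node 0  ⊔preds=010100  new=011110  stable
  step 8. node 2  ⊔preds=111111  new=111110  stable
  step 9. node 3  ⊔preds=111111  new=010100  stable

Least fixpoint reached:
  node 0: 011110
  node 1: 111111
  node 2: 111110
  node 3: 010100
  node 4: 111111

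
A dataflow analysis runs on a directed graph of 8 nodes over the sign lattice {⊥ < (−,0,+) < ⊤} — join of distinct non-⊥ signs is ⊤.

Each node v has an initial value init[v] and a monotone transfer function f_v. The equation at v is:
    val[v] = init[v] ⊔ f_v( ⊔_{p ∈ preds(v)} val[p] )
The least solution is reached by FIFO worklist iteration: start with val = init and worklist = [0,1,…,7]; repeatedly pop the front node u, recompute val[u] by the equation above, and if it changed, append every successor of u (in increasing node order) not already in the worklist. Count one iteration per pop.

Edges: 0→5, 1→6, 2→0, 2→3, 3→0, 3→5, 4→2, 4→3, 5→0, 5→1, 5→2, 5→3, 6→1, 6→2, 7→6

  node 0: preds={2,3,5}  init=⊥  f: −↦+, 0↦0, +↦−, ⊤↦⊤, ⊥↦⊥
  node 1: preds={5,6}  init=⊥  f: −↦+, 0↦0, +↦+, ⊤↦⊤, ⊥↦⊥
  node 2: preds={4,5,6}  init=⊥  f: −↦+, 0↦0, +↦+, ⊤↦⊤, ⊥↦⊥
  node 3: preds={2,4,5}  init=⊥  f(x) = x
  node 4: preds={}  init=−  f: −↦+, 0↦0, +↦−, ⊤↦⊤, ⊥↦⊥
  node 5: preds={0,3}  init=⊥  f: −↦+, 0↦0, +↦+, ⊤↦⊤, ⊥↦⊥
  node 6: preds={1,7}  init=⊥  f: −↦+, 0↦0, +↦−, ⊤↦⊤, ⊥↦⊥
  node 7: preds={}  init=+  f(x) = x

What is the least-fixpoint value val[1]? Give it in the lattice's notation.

Iteration log — 17 steps:
  step 1. node 0  ⊔preds=⊥  new=⊥  stable
  step 2. node 1  ⊔preds=⊥  new=⊥  stable
  step 3. node 2  ⊔preds=−  new=+  old=⊥  +wl: 0
  step 4. node 3  ⊔preds=⊤  new=⊤  old=⊥  +wl: 
  step 5. node 4  ⊔preds=⊥  new=−  stable
  step 6. node 5  ⊔preds=⊤  new=⊤  old=⊥  +wl: 1,2,3
  step 7. node 6  ⊔preds=+  new=−  old=⊥  +wl: 
  step 8. node 7  ⊔preds=⊥  new=+  stable
  step 9. node 0  ⊔preds=⊤  new=⊤  old=⊥  +wl: 5
  step 10. node 1  ⊔preds=⊤  new=⊤  old=⊥  +wl: 6
  step 11. node 2  ⊔preds=⊤  new=⊤  old=+  +wl: 0
  step 12. node 3  ⊔preds=⊤  new=⊤  stable
  step 13. node 5  ⊔preds=⊤  new=⊤  stable
  step 14. node 6  ⊔preds=⊤  new=⊤  old=−  +wl: 1,2
  step 15. node 0  ⊔preds=⊤  new=⊤  stable
  step 16. node 1  ⊔preds=⊤  new=⊤  stable
  step 17. node 2  ⊔preds=⊤  new=⊤  stable

Least fixpoint reached:
  node 0: ⊤
  node 1: ⊤
  node 2: ⊤
  node 3: ⊤
  node 4: −
  node 5: ⊤
  node 6: ⊤
  node 7: +

⊤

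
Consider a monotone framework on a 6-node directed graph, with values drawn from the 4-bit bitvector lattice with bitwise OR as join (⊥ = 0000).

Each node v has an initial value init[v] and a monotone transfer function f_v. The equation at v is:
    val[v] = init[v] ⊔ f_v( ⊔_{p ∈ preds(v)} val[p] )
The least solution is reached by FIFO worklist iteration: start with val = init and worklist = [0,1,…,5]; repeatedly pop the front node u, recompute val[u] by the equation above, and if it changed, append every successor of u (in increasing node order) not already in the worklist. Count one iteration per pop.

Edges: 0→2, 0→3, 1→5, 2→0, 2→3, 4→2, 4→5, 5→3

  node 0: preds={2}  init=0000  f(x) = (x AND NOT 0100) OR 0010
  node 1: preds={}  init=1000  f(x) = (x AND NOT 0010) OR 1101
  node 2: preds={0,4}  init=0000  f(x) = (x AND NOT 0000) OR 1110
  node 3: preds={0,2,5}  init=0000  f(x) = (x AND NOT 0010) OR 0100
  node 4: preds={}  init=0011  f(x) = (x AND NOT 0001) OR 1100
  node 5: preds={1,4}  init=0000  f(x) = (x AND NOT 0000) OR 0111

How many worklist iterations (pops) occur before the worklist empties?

9

Worklist (9 pops):
  #1 pop 0: in=0000 → 0010 (was 0000); enqueue []
  #2 pop 1: in=0000 → 1101 (was 1000); enqueue []
  #3 pop 2: in=0011 → 1111 (was 0000); enqueue [0]
  #4 pop 3: in=1111 → 1101 (was 0000); enqueue []
  #5 pop 4: in=0000 → 1111 (was 0011); enqueue [2]
  #6 pop 5: in=1111 → 1111 (was 0000); enqueue [3]
  #7 pop 0: in=1111 → 1011 (was 0010); enqueue []
  #8 pop 2: in=1111 → 1111 (no change)
  #9 pop 3: in=1111 → 1101 (no change)

Fixpoint:
  val[0] = 1011
  val[1] = 1101
  val[2] = 1111
  val[3] = 1101
  val[4] = 1111
  val[5] = 1111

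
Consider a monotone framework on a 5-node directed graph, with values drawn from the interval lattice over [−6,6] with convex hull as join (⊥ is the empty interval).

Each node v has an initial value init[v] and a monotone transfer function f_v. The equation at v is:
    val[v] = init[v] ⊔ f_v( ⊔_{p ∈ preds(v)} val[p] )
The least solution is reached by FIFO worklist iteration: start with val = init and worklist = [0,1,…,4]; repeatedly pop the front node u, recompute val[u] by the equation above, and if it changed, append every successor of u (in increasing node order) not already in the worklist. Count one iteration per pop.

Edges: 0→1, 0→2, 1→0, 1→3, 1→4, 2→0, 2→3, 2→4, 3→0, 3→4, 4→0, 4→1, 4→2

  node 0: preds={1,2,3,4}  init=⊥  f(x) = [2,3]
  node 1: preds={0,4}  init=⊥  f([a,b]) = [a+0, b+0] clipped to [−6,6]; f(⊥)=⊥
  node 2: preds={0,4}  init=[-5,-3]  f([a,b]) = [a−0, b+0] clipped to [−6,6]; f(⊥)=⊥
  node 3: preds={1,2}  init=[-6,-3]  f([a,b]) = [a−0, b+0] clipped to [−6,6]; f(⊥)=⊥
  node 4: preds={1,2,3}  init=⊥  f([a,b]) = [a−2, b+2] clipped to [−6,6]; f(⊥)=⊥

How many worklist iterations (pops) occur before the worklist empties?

Trace (18 dequeues):
  [1] u=0 | in [-6,-3] | out [2,3] | prev ⊥ | push {}
  [2] u=1 | in [2,3] | out [2,3] | prev ⊥ | push {0}
  [3] u=2 | in [2,3] | out [-5,3] | prev [-5,-3] | push {}
  [4] u=3 | in [-5,3] | out [-6,3] | prev [-6,-3] | push {}
  [5] u=4 | in [-6,3] | out [-6,5] | prev ⊥ | push {1,2}
  [6] u=0 | in [-6,5] | out [2,3] | ==
  [7] u=1 | in [-6,5] | out [-6,5] | prev [2,3] | push {0,3,4}
  [8] u=2 | in [-6,5] | out [-6,5] | prev [-5,3] | push {}
  [9] u=0 | in [-6,5] | out [2,3] | ==
  [10] u=3 | in [-6,5] | out [-6,5] | prev [-6,3] | push {0}
  [11] u=4 | in [-6,5] | out [-6,6] | prev [-6,5] | push {1,2}
  [12] u=0 | in [-6,6] | out [2,3] | ==
  [13] u=1 | in [-6,6] | out [-6,6] | prev [-6,5] | push {0,3,4}
  [14] u=2 | in [-6,6] | out [-6,6] | prev [-6,5] | push {}
  [15] u=0 | in [-6,6] | out [2,3] | ==
  [16] u=3 | in [-6,6] | out [-6,6] | prev [-6,5] | push {0}
  [17] u=4 | in [-6,6] | out [-6,6] | ==
  [18] u=0 | in [-6,6] | out [2,3] | ==

Converged values:
  [0] [2,3]
  [1] [-6,6]
  [2] [-6,6]
  [3] [-6,6]
  [4] [-6,6]

18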